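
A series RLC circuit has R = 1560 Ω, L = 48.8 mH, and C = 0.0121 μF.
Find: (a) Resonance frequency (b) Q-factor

Step 1 — Resonance condition Im(Z)=0 gives ω₀ = 1/√(LC).
Step 2 — ω₀ = 1/√(0.0488·1.21e-08) = 4.115e+04 rad/s.
Step 3 — f₀ = ω₀/(2π) = 6550 Hz.
Step 4 — Series Q: Q = ω₀L/R = 4.115e+04·0.0488/1560 = 1.287.

(a) f₀ = 6550 Hz  (b) Q = 1.287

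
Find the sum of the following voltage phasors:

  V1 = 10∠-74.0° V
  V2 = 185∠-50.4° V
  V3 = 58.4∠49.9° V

Step 1 — Convert each phasor to rectangular form:
  V1 = 10·(cos(-74.0°) + j·sin(-74.0°)) = 2.756 - j9.613 V
  V2 = 185·(cos(-50.4°) + j·sin(-50.4°)) = 117.9 - j142.5 V
  V3 = 58.4·(cos(49.9°) + j·sin(49.9°)) = 37.62 + j44.67 V
Step 2 — Sum components: V_total = 158.3 - j107.5 V.
Step 3 — Convert to polar: |V_total| = 191.3 V, ∠V_total = -34.2°.

V_total = 191.3∠-34.2° V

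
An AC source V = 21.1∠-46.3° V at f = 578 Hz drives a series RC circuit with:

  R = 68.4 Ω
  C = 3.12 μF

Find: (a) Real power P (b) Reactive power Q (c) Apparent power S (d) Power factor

Step 1 — Angular frequency: ω = 2π·f = 2π·578 = 3632 rad/s.
Step 2 — Component impedances:
  R: Z = R = 68.4 Ω
  C: Z = 1/(jωC) = -j/(ω·C) = 0 - j88.25 Ω
Step 3 — Series combination: Z_total = R + C = 68.4 - j88.25 Ω = 111.7∠-52.2° Ω.
Step 4 — Source phasor: V = 21.1∠-46.3° V = 14.58 - j15.25 V.
Step 5 — Current: I = V / Z = 0.188 + j0.0195 A = 0.189∠5.9° A.
Step 6 — Complex power: S = V·I* = 2.443 - j3.152 VA.
Step 7 — Real power: P = Re(S) = 2.443 W.
Step 8 — Reactive power: Q = Im(S) = -3.152 VAR.
Step 9 — Apparent power: |S| = 3.987 VA.
Step 10 — Power factor: PF = P/|S| = 0.6126 (leading).

(a) P = 2.443 W  (b) Q = -3.152 VAR  (c) S = 3.987 VA  (d) PF = 0.6126 (leading)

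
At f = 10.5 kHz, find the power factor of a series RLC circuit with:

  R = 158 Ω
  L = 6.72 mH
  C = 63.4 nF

Step 1 — Angular frequency: ω = 2π·f = 2π·1.05e+04 = 6.597e+04 rad/s.
Step 2 — Component impedances:
  R: Z = R = 158 Ω
  L: Z = jωL = j·6.597e+04·0.00672 = 0 + j443.3 Ω
  C: Z = 1/(jωC) = -j/(ω·C) = 0 - j239.1 Ω
Step 3 — Series combination: Z_total = R + L + C = 158 + j204.3 Ω = 258.2∠52.3° Ω.
Step 4 — Power factor: PF = cos(φ) = Re(Z)/|Z| = 158/258.24 = 0.6118.
Step 5 — Type: Im(Z) = 204.3 ⇒ lagging (phase φ = 52.3°).

PF = 0.6118 (lagging, φ = 52.3°)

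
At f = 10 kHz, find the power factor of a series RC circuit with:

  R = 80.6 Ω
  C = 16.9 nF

Step 1 — Angular frequency: ω = 2π·f = 2π·1e+04 = 6.283e+04 rad/s.
Step 2 — Component impedances:
  R: Z = R = 80.6 Ω
  C: Z = 1/(jωC) = -j/(ω·C) = 0 - j941.7 Ω
Step 3 — Series combination: Z_total = R + C = 80.6 - j941.7 Ω = 945.2∠-85.1° Ω.
Step 4 — Power factor: PF = cos(φ) = Re(Z)/|Z| = 80.6/945.2 = 0.08527.
Step 5 — Type: Im(Z) = -941.7 ⇒ leading (phase φ = -85.1°).

PF = 0.08527 (leading, φ = -85.1°)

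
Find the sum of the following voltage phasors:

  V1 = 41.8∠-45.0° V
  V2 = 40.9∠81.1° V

Step 1 — Convert each phasor to rectangular form:
  V1 = 41.8·(cos(-45.0°) + j·sin(-45.0°)) = 29.56 - j29.56 V
  V2 = 40.9·(cos(81.1°) + j·sin(81.1°)) = 6.328 + j40.41 V
Step 2 — Sum components: V_total = 35.88 + j10.85 V.
Step 3 — Convert to polar: |V_total| = 37.49 V, ∠V_total = 16.8°.

V_total = 37.49∠16.8° V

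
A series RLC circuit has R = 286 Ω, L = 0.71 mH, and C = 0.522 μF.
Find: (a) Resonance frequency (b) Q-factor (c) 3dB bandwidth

Step 1 — Resonance: ω₀ = 1/√(LC) = 1/√(0.00071·5.22e-07) = 5.194e+04 rad/s.
Step 2 — f₀ = ω₀/(2π) = 8267 Hz.
Step 3 — Series Q: Q = ω₀L/R = 5.194e+04·0.00071/286 = 0.129.
Step 4 — Bandwidth: Δω = ω₀/Q = 4.028e+05 rad/s; BW = Δω/(2π) = 6.411e+04 Hz.

(a) f₀ = 8267 Hz  (b) Q = 0.129  (c) BW = 6.411e+04 Hz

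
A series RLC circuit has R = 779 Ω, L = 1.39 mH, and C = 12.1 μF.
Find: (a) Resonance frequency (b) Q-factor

Step 1 — Resonance condition Im(Z)=0 gives ω₀ = 1/√(LC).
Step 2 — ω₀ = 1/√(0.00139·1.21e-05) = 7711 rad/s.
Step 3 — f₀ = ω₀/(2π) = 1227 Hz.
Step 4 — Series Q: Q = ω₀L/R = 7711·0.00139/779 = 0.01376.

(a) f₀ = 1227 Hz  (b) Q = 0.01376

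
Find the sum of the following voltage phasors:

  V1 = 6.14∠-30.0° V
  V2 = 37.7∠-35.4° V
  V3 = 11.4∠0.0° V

Step 1 — Convert each phasor to rectangular form:
  V1 = 6.14·(cos(-30.0°) + j·sin(-30.0°)) = 5.317 - j3.07 V
  V2 = 37.7·(cos(-35.4°) + j·sin(-35.4°)) = 30.73 - j21.84 V
  V3 = 11.4·(cos(0.0°) + j·sin(0.0°)) = 11.4 V
Step 2 — Sum components: V_total = 47.45 - j24.91 V.
Step 3 — Convert to polar: |V_total| = 53.59 V, ∠V_total = -27.7°.

V_total = 53.59∠-27.7° V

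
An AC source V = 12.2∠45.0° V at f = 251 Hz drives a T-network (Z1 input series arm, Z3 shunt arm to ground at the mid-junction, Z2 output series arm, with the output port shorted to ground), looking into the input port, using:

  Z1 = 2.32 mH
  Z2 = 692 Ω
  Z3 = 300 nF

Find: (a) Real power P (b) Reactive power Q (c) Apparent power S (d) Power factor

Step 1 — Angular frequency: ω = 2π·f = 2π·251 = 1577 rad/s.
Step 2 — Component impedances:
  Z1: Z = jωL = j·1577·0.00232 = 0 + j3.659 Ω
  Z2: Z = R = 692 Ω
  Z3: Z = 1/(jωC) = -j/(ω·C) = 0 - j2114 Ω
Step 3 — With the output port shorted to ground, the output series arm Z2 runs from the junction to ground; the shunt arm Z3 also runs from the junction to ground. They appear in parallel: Z3 || Z2 = 625 - j204.6 Ω.
Step 4 — Series with input arm Z1: Z_in = Z1 + (Z3 || Z2) = 625 - j201 Ω = 656.5∠-17.8° Ω.
Step 5 — Source phasor: V = 12.2∠45.0° V = 8.627 + j8.627 V.
Step 6 — Current: I = V / Z = 0.008487 + j0.01653 A = 0.01858∠62.8° A.
Step 7 — Complex power: S = V·I* = 0.2158 - j0.0694 VA.
Step 8 — Real power: P = Re(S) = 0.2158 W.
Step 9 — Reactive power: Q = Im(S) = -0.0694 VAR.
Step 10 — Apparent power: |S| = 0.2267 VA.
Step 11 — Power factor: PF = P/|S| = 0.952 (leading).

(a) P = 0.2158 W  (b) Q = -0.0694 VAR  (c) S = 0.2267 VA  (d) PF = 0.952 (leading)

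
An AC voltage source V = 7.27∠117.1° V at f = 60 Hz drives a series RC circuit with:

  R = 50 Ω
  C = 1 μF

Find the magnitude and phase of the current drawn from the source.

Step 1 — Angular frequency: ω = 2π·f = 2π·60 = 377 rad/s.
Step 2 — Component impedances:
  R: Z = R = 50 Ω
  C: Z = 1/(jωC) = -j/(ω·C) = 0 - j2653 Ω
Step 3 — Series combination: Z_total = R + C = 50 - j2653 Ω = 2653∠-88.9° Ω.
Step 4 — Source phasor: V = 7.27∠117.1° V = -3.312 + j6.472 V.
Step 5 — Ohm's law: I = V / Z_total = (-3.312 + j6.472) / (50 - j2653) = -0.002462 - j0.001202 A.
Step 6 — Convert to polar: |I| = 0.00274 A, ∠I = -154.0°.

I = 0.00274∠-154.0° A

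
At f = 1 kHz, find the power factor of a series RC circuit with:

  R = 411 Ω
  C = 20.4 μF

Step 1 — Angular frequency: ω = 2π·f = 2π·1000 = 6283 rad/s.
Step 2 — Component impedances:
  R: Z = R = 411 Ω
  C: Z = 1/(jωC) = -j/(ω·C) = 0 - j7.802 Ω
Step 3 — Series combination: Z_total = R + C = 411 - j7.802 Ω = 411.1∠-1.1° Ω.
Step 4 — Power factor: PF = cos(φ) = Re(Z)/|Z| = 411/411.1 = 0.9998.
Step 5 — Type: Im(Z) = -7.802 ⇒ leading (phase φ = -1.1°).

PF = 0.9998 (leading, φ = -1.1°)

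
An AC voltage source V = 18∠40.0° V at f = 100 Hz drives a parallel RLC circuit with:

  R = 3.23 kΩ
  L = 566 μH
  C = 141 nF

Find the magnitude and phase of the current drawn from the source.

Step 1 — Angular frequency: ω = 2π·f = 2π·100 = 628.3 rad/s.
Step 2 — Component impedances:
  R: Z = R = 3230 Ω
  L: Z = jωL = j·628.3·0.000566 = 0 + j0.3556 Ω
  C: Z = 1/(jωC) = -j/(ω·C) = 0 - j1.129e+04 Ω
Step 3 — Parallel combination: 1/Z_total = 1/R + 1/L + 1/C; Z_total = 3.916e-05 + j0.3556 Ω = 0.3556∠90.0° Ω.
Step 4 — Source phasor: V = 18∠40.0° V = 13.79 + j11.57 V.
Step 5 — Ohm's law: I = V / Z_total = (13.79 + j11.57) / (3.916e-05 + j0.3556) = 32.54 - j38.77 A.
Step 6 — Convert to polar: |I| = 50.61 A, ∠I = -50.0°.

I = 50.61∠-50.0° A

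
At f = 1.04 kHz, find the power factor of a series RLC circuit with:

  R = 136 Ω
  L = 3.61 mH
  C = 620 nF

Step 1 — Angular frequency: ω = 2π·f = 2π·1040 = 6535 rad/s.
Step 2 — Component impedances:
  R: Z = R = 136 Ω
  L: Z = jωL = j·6535·0.00361 = 0 + j23.59 Ω
  C: Z = 1/(jωC) = -j/(ω·C) = 0 - j246.8 Ω
Step 3 — Series combination: Z_total = R + L + C = 136 - j223.2 Ω = 261.4∠-58.6° Ω.
Step 4 — Power factor: PF = cos(φ) = Re(Z)/|Z| = 136/261.4 = 0.5203.
Step 5 — Type: Im(Z) = -223.2 ⇒ leading (phase φ = -58.6°).

PF = 0.5203 (leading, φ = -58.6°)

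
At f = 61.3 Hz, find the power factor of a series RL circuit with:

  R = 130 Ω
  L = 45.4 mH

Step 1 — Angular frequency: ω = 2π·f = 2π·61.3 = 385.2 rad/s.
Step 2 — Component impedances:
  R: Z = R = 130 Ω
  L: Z = jωL = j·385.2·0.0454 = 0 + j17.49 Ω
Step 3 — Series combination: Z_total = R + L = 130 + j17.49 Ω = 131.2∠7.7° Ω.
Step 4 — Power factor: PF = cos(φ) = Re(Z)/|Z| = 130/131.17 = 0.9911.
Step 5 — Type: Im(Z) = 17.49 ⇒ lagging (phase φ = 7.7°).

PF = 0.9911 (lagging, φ = 7.7°)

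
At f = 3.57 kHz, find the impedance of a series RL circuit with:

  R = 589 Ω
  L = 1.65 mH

Step 1 — Angular frequency: ω = 2π·f = 2π·3570 = 2.243e+04 rad/s.
Step 2 — Component impedances:
  R: Z = R = 589 Ω
  L: Z = jωL = j·2.243e+04·0.00165 = 0 + j37.01 Ω
Step 3 — Series combination: Z_total = R + L = 589 + j37.01 Ω = 590.2∠3.6° Ω.

Z = 589 + j37.01 Ω = 590.2∠3.6° Ω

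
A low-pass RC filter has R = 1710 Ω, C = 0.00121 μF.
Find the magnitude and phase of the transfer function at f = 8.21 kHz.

Step 1 — Angular frequency: ω = 2π·8210 = 5.158e+04 rad/s.
Step 2 — Transfer function: H(jω) = 1/(1 + jωRC).
Step 3 — Denominator: 1 + jωRC = 1 + j·5.158e+04·1710·1.21e-09 = 1 + j0.1067.
Step 4 — H = 0.9887 - j0.1055.
Step 5 — Magnitude: |H| = 0.9944 (-0.0 dB); phase: φ = -6.1°.

|H| = 0.9944 (-0.0 dB), φ = -6.1°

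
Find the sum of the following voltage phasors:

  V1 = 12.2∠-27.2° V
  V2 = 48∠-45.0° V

Step 1 — Convert each phasor to rectangular form:
  V1 = 12.2·(cos(-27.2°) + j·sin(-27.2°)) = 10.85 - j5.577 V
  V2 = 48·(cos(-45.0°) + j·sin(-45.0°)) = 33.94 - j33.94 V
Step 2 — Sum components: V_total = 44.79 - j39.52 V.
Step 3 — Convert to polar: |V_total| = 59.73 V, ∠V_total = -41.4°.

V_total = 59.73∠-41.4° V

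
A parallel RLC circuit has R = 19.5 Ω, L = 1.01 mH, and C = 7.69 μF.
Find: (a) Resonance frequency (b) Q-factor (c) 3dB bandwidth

Step 1 — Resonance: ω₀ = 1/√(LC) = 1/√(0.00101·7.69e-06) = 1.135e+04 rad/s.
Step 2 — f₀ = ω₀/(2π) = 1806 Hz.
Step 3 — Parallel Q: Q = R/(ω₀L) = 19.5/(1.135e+04·0.00101) = 1.702.
Step 4 — Bandwidth: Δω = ω₀/Q = 6669 rad/s; BW = Δω/(2π) = 1061 Hz.

(a) f₀ = 1806 Hz  (b) Q = 1.702  (c) BW = 1061 Hz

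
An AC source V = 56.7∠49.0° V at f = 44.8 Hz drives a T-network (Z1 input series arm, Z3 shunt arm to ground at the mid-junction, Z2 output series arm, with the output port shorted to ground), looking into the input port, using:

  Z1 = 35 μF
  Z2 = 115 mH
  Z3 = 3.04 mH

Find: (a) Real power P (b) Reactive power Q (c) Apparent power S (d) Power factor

Step 1 — Angular frequency: ω = 2π·f = 2π·44.8 = 281.5 rad/s.
Step 2 — Component impedances:
  Z1: Z = 1/(jωC) = -j/(ω·C) = 0 - j101.5 Ω
  Z2: Z = jωL = j·281.5·0.115 = 0 + j32.37 Ω
  Z3: Z = jωL = j·281.5·0.00304 = 0 + j0.8557 Ω
Step 3 — With the output port shorted to ground, the output series arm Z2 runs from the junction to ground; the shunt arm Z3 also runs from the junction to ground. They appear in parallel: Z3 || Z2 = 0 + j0.8337 Ω.
Step 4 — Series with input arm Z1: Z_in = Z1 + (Z3 || Z2) = 0 - j100.7 Ω = 100.7∠-90.0° Ω.
Step 5 — Source phasor: V = 56.7∠49.0° V = 37.2 + j42.79 V.
Step 6 — Current: I = V / Z = -0.4251 + j0.3695 A = 0.5632∠139.0° A.
Step 7 — Complex power: S = V·I* = 0 - j31.94 VA.
Step 8 — Real power: P = Re(S) = 0 W.
Step 9 — Reactive power: Q = Im(S) = -31.94 VAR.
Step 10 — Apparent power: |S| = 31.94 VA.
Step 11 — Power factor: PF = P/|S| = 0 (leading).

(a) P = 0 W  (b) Q = -31.94 VAR  (c) S = 31.94 VA  (d) PF = 0 (leading)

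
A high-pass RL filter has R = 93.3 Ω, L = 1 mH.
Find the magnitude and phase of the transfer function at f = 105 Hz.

Step 1 — Angular frequency: ω = 2π·105 = 659.7 rad/s.
Step 2 — Transfer function: H(jω) = jωL/(R + jωL).
Step 3 — Numerator jωL = j·0.6597; denominator R + jωL = 93.3 + j0.6597.
Step 4 — H = 5e-05 + j0.007071.
Step 5 — Magnitude: |H| = 0.007071 (-43.0 dB); phase: φ = 89.6°.

|H| = 0.007071 (-43.0 dB), φ = 89.6°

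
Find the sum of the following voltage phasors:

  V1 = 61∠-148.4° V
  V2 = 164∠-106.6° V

Step 1 — Convert each phasor to rectangular form:
  V1 = 61·(cos(-148.4°) + j·sin(-148.4°)) = -51.96 - j31.96 V
  V2 = 164·(cos(-106.6°) + j·sin(-106.6°)) = -46.85 - j157.2 V
Step 2 — Sum components: V_total = -98.81 - j189.1 V.
Step 3 — Convert to polar: |V_total| = 213.4 V, ∠V_total = -117.6°.

V_total = 213.4∠-117.6° V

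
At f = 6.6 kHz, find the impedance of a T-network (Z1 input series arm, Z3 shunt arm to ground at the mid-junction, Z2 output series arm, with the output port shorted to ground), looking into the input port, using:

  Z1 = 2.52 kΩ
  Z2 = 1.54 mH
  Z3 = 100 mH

Step 1 — Angular frequency: ω = 2π·f = 2π·6600 = 4.147e+04 rad/s.
Step 2 — Component impedances:
  Z1: Z = R = 2520 Ω
  Z2: Z = jωL = j·4.147e+04·0.00154 = 0 + j63.86 Ω
  Z3: Z = jωL = j·4.147e+04·0.1 = 0 + j4147 Ω
Step 3 — With the output port shorted to ground, the output series arm Z2 runs from the junction to ground; the shunt arm Z3 also runs from the junction to ground. They appear in parallel: Z3 || Z2 = 0 + j62.89 Ω.
Step 4 — Series with input arm Z1: Z_in = Z1 + (Z3 || Z2) = 2520 + j62.89 Ω = 2521∠1.4° Ω.

Z = 2520 + j62.89 Ω = 2521∠1.4° Ω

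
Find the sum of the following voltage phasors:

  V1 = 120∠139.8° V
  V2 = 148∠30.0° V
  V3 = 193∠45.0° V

Step 1 — Convert each phasor to rectangular form:
  V1 = 120·(cos(139.8°) + j·sin(139.8°)) = -91.66 + j77.45 V
  V2 = 148·(cos(30.0°) + j·sin(30.0°)) = 128.2 + j74 V
  V3 = 193·(cos(45.0°) + j·sin(45.0°)) = 136.5 + j136.5 V
Step 2 — Sum components: V_total = 173 + j287.9 V.
Step 3 — Convert to polar: |V_total| = 335.9 V, ∠V_total = 59.0°.

V_total = 335.9∠59.0° V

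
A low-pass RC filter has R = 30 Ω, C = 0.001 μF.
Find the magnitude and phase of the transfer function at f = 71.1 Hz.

Step 1 — Angular frequency: ω = 2π·71.1 = 446.7 rad/s.
Step 2 — Transfer function: H(jω) = 1/(1 + jωRC).
Step 3 — Denominator: 1 + jωRC = 1 + j·446.7·30·1e-09 = 1 + j1.34e-05.
Step 4 — H = 1 - j1.34e-05.
Step 5 — Magnitude: |H| = 1 (-0.0 dB); phase: φ = -0.0°.

|H| = 1 (-0.0 dB), φ = -0.0°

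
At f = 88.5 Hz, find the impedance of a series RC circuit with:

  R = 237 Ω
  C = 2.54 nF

Step 1 — Angular frequency: ω = 2π·f = 2π·88.5 = 556.1 rad/s.
Step 2 — Component impedances:
  R: Z = R = 237 Ω
  C: Z = 1/(jωC) = -j/(ω·C) = 0 - j7.08e+05 Ω
Step 3 — Series combination: Z_total = R + C = 237 - j7.08e+05 Ω = 7.08e+05∠-90.0° Ω.

Z = 237 - j7.08e+05 Ω = 7.08e+05∠-90.0° Ω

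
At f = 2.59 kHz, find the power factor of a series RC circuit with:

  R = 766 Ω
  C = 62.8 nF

Step 1 — Angular frequency: ω = 2π·f = 2π·2590 = 1.627e+04 rad/s.
Step 2 — Component impedances:
  R: Z = R = 766 Ω
  C: Z = 1/(jωC) = -j/(ω·C) = 0 - j978.5 Ω
Step 3 — Series combination: Z_total = R + C = 766 - j978.5 Ω = 1243∠-51.9° Ω.
Step 4 — Power factor: PF = cos(φ) = Re(Z)/|Z| = 766/1242.7 = 0.6164.
Step 5 — Type: Im(Z) = -978.5 ⇒ leading (phase φ = -51.9°).

PF = 0.6164 (leading, φ = -51.9°)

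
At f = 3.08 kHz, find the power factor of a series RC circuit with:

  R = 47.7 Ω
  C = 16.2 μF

Step 1 — Angular frequency: ω = 2π·f = 2π·3080 = 1.935e+04 rad/s.
Step 2 — Component impedances:
  R: Z = R = 47.7 Ω
  C: Z = 1/(jωC) = -j/(ω·C) = 0 - j3.19 Ω
Step 3 — Series combination: Z_total = R + C = 47.7 - j3.19 Ω = 47.81∠-3.8° Ω.
Step 4 — Power factor: PF = cos(φ) = Re(Z)/|Z| = 47.7/47.807 = 0.9978.
Step 5 — Type: Im(Z) = -3.19 ⇒ leading (phase φ = -3.8°).

PF = 0.9978 (leading, φ = -3.8°)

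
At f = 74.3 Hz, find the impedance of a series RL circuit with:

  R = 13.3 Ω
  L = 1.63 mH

Step 1 — Angular frequency: ω = 2π·f = 2π·74.3 = 466.8 rad/s.
Step 2 — Component impedances:
  R: Z = R = 13.3 Ω
  L: Z = jωL = j·466.8·0.00163 = 0 + j0.761 Ω
Step 3 — Series combination: Z_total = R + L = 13.3 + j0.761 Ω = 13.32∠3.3° Ω.

Z = 13.3 + j0.761 Ω = 13.32∠3.3° Ω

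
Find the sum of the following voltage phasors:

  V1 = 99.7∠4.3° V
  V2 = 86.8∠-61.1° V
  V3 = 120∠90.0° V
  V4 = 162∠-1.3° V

Step 1 — Convert each phasor to rectangular form:
  V1 = 99.7·(cos(4.3°) + j·sin(4.3°)) = 99.42 + j7.475 V
  V2 = 86.8·(cos(-61.1°) + j·sin(-61.1°)) = 41.95 - j75.99 V
  V3 = 120·(cos(90.0°) + j·sin(90.0°)) = 0 + j120 V
  V4 = 162·(cos(-1.3°) + j·sin(-1.3°)) = 162 - j3.675 V
Step 2 — Sum components: V_total = 303.3 + j47.81 V.
Step 3 — Convert to polar: |V_total| = 307.1 V, ∠V_total = 9.0°.

V_total = 307.1∠9.0° V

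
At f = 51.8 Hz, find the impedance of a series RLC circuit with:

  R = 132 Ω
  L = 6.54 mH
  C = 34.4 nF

Step 1 — Angular frequency: ω = 2π·f = 2π·51.8 = 325.5 rad/s.
Step 2 — Component impedances:
  R: Z = R = 132 Ω
  L: Z = jωL = j·325.5·0.00654 = 0 + j2.129 Ω
  C: Z = 1/(jωC) = -j/(ω·C) = 0 - j8.932e+04 Ω
Step 3 — Series combination: Z_total = R + L + C = 132 - j8.931e+04 Ω = 8.931e+04∠-89.9° Ω.

Z = 132 - j8.931e+04 Ω = 8.931e+04∠-89.9° Ω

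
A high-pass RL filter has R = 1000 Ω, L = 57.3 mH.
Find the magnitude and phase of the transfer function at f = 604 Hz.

Step 1 — Angular frequency: ω = 2π·604 = 3795 rad/s.
Step 2 — Transfer function: H(jω) = jωL/(R + jωL).
Step 3 — Numerator jωL = j·217.5; denominator R + jωL = 1000 + j217.5.
Step 4 — H = 0.04515 + j0.2076.
Step 5 — Magnitude: |H| = 0.2125 (-13.5 dB); phase: φ = 77.7°.

|H| = 0.2125 (-13.5 dB), φ = 77.7°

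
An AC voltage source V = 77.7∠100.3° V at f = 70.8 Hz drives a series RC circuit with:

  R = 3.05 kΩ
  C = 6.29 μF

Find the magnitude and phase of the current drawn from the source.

Step 1 — Angular frequency: ω = 2π·f = 2π·70.8 = 444.8 rad/s.
Step 2 — Component impedances:
  R: Z = R = 3050 Ω
  C: Z = 1/(jωC) = -j/(ω·C) = 0 - j357.4 Ω
Step 3 — Series combination: Z_total = R + C = 3050 - j357.4 Ω = 3071∠-6.7° Ω.
Step 4 — Source phasor: V = 77.7∠100.3° V = -13.89 + j76.45 V.
Step 5 — Ohm's law: I = V / Z_total = (-13.89 + j76.45) / (3050 - j357.4) = -0.007391 + j0.0242 A.
Step 6 — Convert to polar: |I| = 0.0253 A, ∠I = 107.0°.

I = 0.0253∠107.0° A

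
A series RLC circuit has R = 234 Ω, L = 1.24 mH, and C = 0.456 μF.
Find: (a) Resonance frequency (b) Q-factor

Step 1 — Resonance condition Im(Z)=0 gives ω₀ = 1/√(LC).
Step 2 — ω₀ = 1/√(0.00124·4.56e-07) = 4.205e+04 rad/s.
Step 3 — f₀ = ω₀/(2π) = 6693 Hz.
Step 4 — Series Q: Q = ω₀L/R = 4.205e+04·0.00124/234 = 0.2228.

(a) f₀ = 6693 Hz  (b) Q = 0.2228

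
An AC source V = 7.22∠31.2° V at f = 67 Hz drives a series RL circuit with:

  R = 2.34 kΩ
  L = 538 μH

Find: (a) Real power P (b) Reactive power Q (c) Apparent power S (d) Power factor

Step 1 — Angular frequency: ω = 2π·f = 2π·67 = 421 rad/s.
Step 2 — Component impedances:
  R: Z = R = 2340 Ω
  L: Z = jωL = j·421·0.000538 = 0 + j0.2265 Ω
Step 3 — Series combination: Z_total = R + L = 2340 + j0.2265 Ω = 2340∠0.0° Ω.
Step 4 — Source phasor: V = 7.22∠31.2° V = 6.176 + j3.74 V.
Step 5 — Current: I = V / Z = 0.002639 + j0.001598 A = 0.003085∠31.2° A.
Step 6 — Complex power: S = V·I* = 0.02228 + j2.156e-06 VA.
Step 7 — Real power: P = Re(S) = 0.02228 W.
Step 8 — Reactive power: Q = Im(S) = 2.156e-06 VAR.
Step 9 — Apparent power: |S| = 0.02228 VA.
Step 10 — Power factor: PF = P/|S| = 1 (lagging).

(a) P = 0.02228 W  (b) Q = 2.156e-06 VAR  (c) S = 0.02228 VA  (d) PF = 1 (lagging)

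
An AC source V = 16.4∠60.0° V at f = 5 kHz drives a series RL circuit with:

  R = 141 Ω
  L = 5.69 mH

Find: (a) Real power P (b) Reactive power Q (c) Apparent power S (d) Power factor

Step 1 — Angular frequency: ω = 2π·f = 2π·5000 = 3.142e+04 rad/s.
Step 2 — Component impedances:
  R: Z = R = 141 Ω
  L: Z = jωL = j·3.142e+04·0.00569 = 0 + j178.8 Ω
Step 3 — Series combination: Z_total = R + L = 141 + j178.8 Ω = 227.7∠51.7° Ω.
Step 4 — Source phasor: V = 16.4∠60.0° V = 8.2 + j14.2 V.
Step 5 — Current: I = V / Z = 0.07128 + j0.01036 A = 0.07203∠8.3° A.
Step 6 — Complex power: S = V·I* = 0.7316 + j0.9275 VA.
Step 7 — Real power: P = Re(S) = 0.7316 W.
Step 8 — Reactive power: Q = Im(S) = 0.9275 VAR.
Step 9 — Apparent power: |S| = 1.181 VA.
Step 10 — Power factor: PF = P/|S| = 0.6193 (lagging).

(a) P = 0.7316 W  (b) Q = 0.9275 VAR  (c) S = 1.181 VA  (d) PF = 0.6193 (lagging)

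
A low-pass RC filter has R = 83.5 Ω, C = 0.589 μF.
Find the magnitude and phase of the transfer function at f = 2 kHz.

Step 1 — Angular frequency: ω = 2π·2000 = 1.257e+04 rad/s.
Step 2 — Transfer function: H(jω) = 1/(1 + jωRC).
Step 3 — Denominator: 1 + jωRC = 1 + j·1.257e+04·83.5·5.89e-07 = 1 + j0.618.
Step 4 — H = 0.7236 - j0.4472.
Step 5 — Magnitude: |H| = 0.8507 (-1.4 dB); phase: φ = -31.7°.

|H| = 0.8507 (-1.4 dB), φ = -31.7°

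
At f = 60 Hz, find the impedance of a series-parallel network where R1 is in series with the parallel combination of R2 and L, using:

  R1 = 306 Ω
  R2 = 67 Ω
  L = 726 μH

Step 1 — Angular frequency: ω = 2π·f = 2π·60 = 377 rad/s.
Step 2 — Component impedances:
  R1: Z = R = 306 Ω
  R2: Z = R = 67 Ω
  L: Z = jωL = j·377·0.000726 = 0 + j0.2737 Ω
Step 3 — Parallel branch: R2 || L = 1/(1/R2 + 1/L) = 0.001118 + j0.2737 Ω.
Step 4 — Series with R1: Z_total = R1 + (R2 || L) = 306 + j0.2737 Ω = 306∠0.1° Ω.

Z = 306 + j0.2737 Ω = 306∠0.1° Ω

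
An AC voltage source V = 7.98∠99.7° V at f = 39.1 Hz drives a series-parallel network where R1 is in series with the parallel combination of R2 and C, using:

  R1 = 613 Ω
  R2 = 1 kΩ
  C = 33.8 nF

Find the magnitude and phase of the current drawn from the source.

Step 1 — Angular frequency: ω = 2π·f = 2π·39.1 = 245.7 rad/s.
Step 2 — Component impedances:
  R1: Z = R = 613 Ω
  R2: Z = R = 1000 Ω
  C: Z = 1/(jωC) = -j/(ω·C) = 0 - j1.204e+05 Ω
Step 3 — Parallel branch: R2 || C = 1/(1/R2 + 1/C) = 999.9 - j8.303 Ω.
Step 4 — Series with R1: Z_total = R1 + (R2 || C) = 1613 - j8.303 Ω = 1613∠-0.3° Ω.
Step 5 — Source phasor: V = 7.98∠99.7° V = -1.345 + j7.866 V.
Step 6 — Ohm's law: I = V / Z_total = (-1.345 + j7.866) / (1613 - j8.303) = -0.0008587 + j0.004872 A.
Step 7 — Convert to polar: |I| = 0.004947 A, ∠I = 100.0°.

I = 0.004947∠100.0° A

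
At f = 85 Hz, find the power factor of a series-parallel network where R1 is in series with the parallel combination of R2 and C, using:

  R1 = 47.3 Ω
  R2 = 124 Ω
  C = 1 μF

Step 1 — Angular frequency: ω = 2π·f = 2π·85 = 534.1 rad/s.
Step 2 — Component impedances:
  R1: Z = R = 47.3 Ω
  R2: Z = R = 124 Ω
  C: Z = 1/(jωC) = -j/(ω·C) = 0 - j1872 Ω
Step 3 — Parallel branch: R2 || C = 1/(1/R2 + 1/C) = 123.5 - j8.176 Ω.
Step 4 — Series with R1: Z_total = R1 + (R2 || C) = 170.8 - j8.176 Ω = 171∠-2.7° Ω.
Step 5 — Power factor: PF = cos(φ) = Re(Z)/|Z| = 170.76/170.95 = 0.9989.
Step 6 — Type: Im(Z) = -8.176 ⇒ leading (phase φ = -2.7°).

PF = 0.9989 (leading, φ = -2.7°)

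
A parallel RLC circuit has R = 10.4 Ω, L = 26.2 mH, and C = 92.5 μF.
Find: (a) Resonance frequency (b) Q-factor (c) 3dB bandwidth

Step 1 — Resonance: ω₀ = 1/√(LC) = 1/√(0.0262·9.25e-05) = 642.4 rad/s.
Step 2 — f₀ = ω₀/(2π) = 102.2 Hz.
Step 3 — Parallel Q: Q = R/(ω₀L) = 10.4/(642.4·0.0262) = 0.618.
Step 4 — Bandwidth: Δω = ω₀/Q = 1040 rad/s; BW = Δω/(2π) = 165.4 Hz.

(a) f₀ = 102.2 Hz  (b) Q = 0.618  (c) BW = 165.4 Hz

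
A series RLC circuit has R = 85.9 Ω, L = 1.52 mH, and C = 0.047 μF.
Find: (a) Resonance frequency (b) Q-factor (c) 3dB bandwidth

Step 1 — Resonance condition Im(Z)=0 gives ω₀ = 1/√(LC).
Step 2 — ω₀ = 1/√(0.00152·4.7e-08) = 1.183e+05 rad/s.
Step 3 — f₀ = ω₀/(2π) = 1.883e+04 Hz.
Step 4 — Series Q: Q = ω₀L/R = 1.183e+05·0.00152/85.9 = 2.094.
Step 5 — 3dB bandwidth: Δω = ω₀/Q = 5.651e+04 rad/s; BW = Δω/(2π) = 8994 Hz.

(a) f₀ = 1.883e+04 Hz  (b) Q = 2.094  (c) BW = 8994 Hz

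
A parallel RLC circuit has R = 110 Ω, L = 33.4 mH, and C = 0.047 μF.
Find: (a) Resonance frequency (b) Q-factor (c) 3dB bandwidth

Step 1 — Resonance: ω₀ = 1/√(LC) = 1/√(0.0334·4.7e-08) = 2.524e+04 rad/s.
Step 2 — f₀ = ω₀/(2π) = 4017 Hz.
Step 3 — Parallel Q: Q = R/(ω₀L) = 110/(2.524e+04·0.0334) = 0.1305.
Step 4 — Bandwidth: Δω = ω₀/Q = 1.934e+05 rad/s; BW = Δω/(2π) = 3.078e+04 Hz.

(a) f₀ = 4017 Hz  (b) Q = 0.1305  (c) BW = 3.078e+04 Hz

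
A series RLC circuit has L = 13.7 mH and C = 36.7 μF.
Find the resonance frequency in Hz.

Step 1 — Resonance condition Im(Z)=0 gives ω₀ = 1/√(LC).
Step 2 — ω₀ = 1/√(0.0137·3.67e-05) = 1410 rad/s.
Step 3 — f₀ = ω₀/(2π) = 224.5 Hz.

f₀ = 224.5 Hz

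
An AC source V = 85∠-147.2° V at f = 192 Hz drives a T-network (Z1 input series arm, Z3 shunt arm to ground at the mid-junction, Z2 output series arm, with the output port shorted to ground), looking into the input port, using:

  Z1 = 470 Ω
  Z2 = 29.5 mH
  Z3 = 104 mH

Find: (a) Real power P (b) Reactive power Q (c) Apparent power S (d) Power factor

Step 1 — Angular frequency: ω = 2π·f = 2π·192 = 1206 rad/s.
Step 2 — Component impedances:
  Z1: Z = R = 470 Ω
  Z2: Z = jωL = j·1206·0.0295 = 0 + j35.59 Ω
  Z3: Z = jωL = j·1206·0.104 = 0 + j125.5 Ω
Step 3 — With the output port shorted to ground, the output series arm Z2 runs from the junction to ground; the shunt arm Z3 also runs from the junction to ground. They appear in parallel: Z3 || Z2 = 0 + j27.72 Ω.
Step 4 — Series with input arm Z1: Z_in = Z1 + (Z3 || Z2) = 470 + j27.72 Ω = 470.8∠3.4° Ω.
Step 5 — Source phasor: V = 85∠-147.2° V = -71.45 - j46.05 V.
Step 6 — Current: I = V / Z = -0.1572 - j0.08869 A = 0.1805∠-150.6° A.
Step 7 — Complex power: S = V·I* = 15.32 + j0.9036 VA.
Step 8 — Real power: P = Re(S) = 15.32 W.
Step 9 — Reactive power: Q = Im(S) = 0.9036 VAR.
Step 10 — Apparent power: |S| = 15.35 VA.
Step 11 — Power factor: PF = P/|S| = 0.9983 (lagging).

(a) P = 15.32 W  (b) Q = 0.9036 VAR  (c) S = 15.35 VA  (d) PF = 0.9983 (lagging)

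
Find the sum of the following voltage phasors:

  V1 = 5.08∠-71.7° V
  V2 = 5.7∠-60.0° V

Step 1 — Convert each phasor to rectangular form:
  V1 = 5.08·(cos(-71.7°) + j·sin(-71.7°)) = 1.595 - j4.823 V
  V2 = 5.7·(cos(-60.0°) + j·sin(-60.0°)) = 2.85 - j4.936 V
Step 2 — Sum components: V_total = 4.445 - j9.759 V.
Step 3 — Convert to polar: |V_total| = 10.72 V, ∠V_total = -65.5°.

V_total = 10.72∠-65.5° V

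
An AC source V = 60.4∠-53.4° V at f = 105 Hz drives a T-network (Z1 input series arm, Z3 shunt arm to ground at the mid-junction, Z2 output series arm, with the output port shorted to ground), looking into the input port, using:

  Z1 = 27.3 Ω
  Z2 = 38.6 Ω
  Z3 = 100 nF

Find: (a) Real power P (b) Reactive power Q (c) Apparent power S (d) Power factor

Step 1 — Angular frequency: ω = 2π·f = 2π·105 = 659.7 rad/s.
Step 2 — Component impedances:
  Z1: Z = R = 27.3 Ω
  Z2: Z = R = 38.6 Ω
  Z3: Z = 1/(jωC) = -j/(ω·C) = 0 - j1.516e+04 Ω
Step 3 — With the output port shorted to ground, the output series arm Z2 runs from the junction to ground; the shunt arm Z3 also runs from the junction to ground. They appear in parallel: Z3 || Z2 = 38.6 - j0.0983 Ω.
Step 4 — Series with input arm Z1: Z_in = Z1 + (Z3 || Z2) = 65.9 - j0.0983 Ω = 65.9∠-0.1° Ω.
Step 5 — Source phasor: V = 60.4∠-53.4° V = 36.01 - j48.49 V.
Step 6 — Current: I = V / Z = 0.5476 - j0.735 A = 0.9165∠-53.3° A.
Step 7 — Complex power: S = V·I* = 55.36 - j0.08257 VA.
Step 8 — Real power: P = Re(S) = 55.36 W.
Step 9 — Reactive power: Q = Im(S) = -0.08257 VAR.
Step 10 — Apparent power: |S| = 55.36 VA.
Step 11 — Power factor: PF = P/|S| = 1 (leading).

(a) P = 55.36 W  (b) Q = -0.08257 VAR  (c) S = 55.36 VA  (d) PF = 1 (leading)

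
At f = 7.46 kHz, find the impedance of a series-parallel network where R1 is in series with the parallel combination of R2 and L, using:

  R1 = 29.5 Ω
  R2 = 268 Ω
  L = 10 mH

Step 1 — Angular frequency: ω = 2π·f = 2π·7460 = 4.687e+04 rad/s.
Step 2 — Component impedances:
  R1: Z = R = 29.5 Ω
  R2: Z = R = 268 Ω
  L: Z = jωL = j·4.687e+04·0.01 = 0 + j468.7 Ω
Step 3 — Parallel branch: R2 || L = 1/(1/R2 + 1/L) = 202 + j115.5 Ω.
Step 4 — Series with R1: Z_total = R1 + (R2 || L) = 231.5 + j115.5 Ω = 258.7∠26.5° Ω.

Z = 231.5 + j115.5 Ω = 258.7∠26.5° Ω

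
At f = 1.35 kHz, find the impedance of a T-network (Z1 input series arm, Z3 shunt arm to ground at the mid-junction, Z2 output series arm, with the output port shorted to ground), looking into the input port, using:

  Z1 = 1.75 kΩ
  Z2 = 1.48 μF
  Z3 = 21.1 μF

Step 1 — Angular frequency: ω = 2π·f = 2π·1350 = 8482 rad/s.
Step 2 — Component impedances:
  Z1: Z = R = 1750 Ω
  Z2: Z = 1/(jωC) = -j/(ω·C) = 0 - j79.66 Ω
  Z3: Z = 1/(jωC) = -j/(ω·C) = 0 - j5.587 Ω
Step 3 — With the output port shorted to ground, the output series arm Z2 runs from the junction to ground; the shunt arm Z3 also runs from the junction to ground. They appear in parallel: Z3 || Z2 = 0 - j5.221 Ω.
Step 4 — Series with input arm Z1: Z_in = Z1 + (Z3 || Z2) = 1750 - j5.221 Ω = 1750∠-0.2° Ω.

Z = 1750 - j5.221 Ω = 1750∠-0.2° Ω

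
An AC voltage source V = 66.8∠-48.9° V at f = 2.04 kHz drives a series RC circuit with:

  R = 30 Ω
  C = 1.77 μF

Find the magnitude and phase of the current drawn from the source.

Step 1 — Angular frequency: ω = 2π·f = 2π·2040 = 1.282e+04 rad/s.
Step 2 — Component impedances:
  R: Z = R = 30 Ω
  C: Z = 1/(jωC) = -j/(ω·C) = 0 - j44.08 Ω
Step 3 — Series combination: Z_total = R + C = 30 - j44.08 Ω = 53.32∠-55.8° Ω.
Step 4 — Source phasor: V = 66.8∠-48.9° V = 43.91 - j50.34 V.
Step 5 — Ohm's law: I = V / Z_total = (43.91 - j50.34) / (30 - j44.08) = 1.244 + j0.1496 A.
Step 6 — Convert to polar: |I| = 1.253 A, ∠I = 6.9°.

I = 1.253∠6.9° A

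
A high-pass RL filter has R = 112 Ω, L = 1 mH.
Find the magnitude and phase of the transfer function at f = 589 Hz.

Step 1 — Angular frequency: ω = 2π·589 = 3701 rad/s.
Step 2 — Transfer function: H(jω) = jωL/(R + jωL).
Step 3 — Numerator jωL = j·3.701; denominator R + jωL = 112 + j3.701.
Step 4 — H = 0.001091 + j0.03301.
Step 5 — Magnitude: |H| = 0.03302 (-29.6 dB); phase: φ = 88.1°.

|H| = 0.03302 (-29.6 dB), φ = 88.1°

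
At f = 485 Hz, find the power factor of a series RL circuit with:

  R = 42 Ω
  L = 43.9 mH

Step 1 — Angular frequency: ω = 2π·f = 2π·485 = 3047 rad/s.
Step 2 — Component impedances:
  R: Z = R = 42 Ω
  L: Z = jωL = j·3047·0.0439 = 0 + j133.8 Ω
Step 3 — Series combination: Z_total = R + L = 42 + j133.8 Ω = 140.2∠72.6° Ω.
Step 4 — Power factor: PF = cos(φ) = Re(Z)/|Z| = 42/140.22 = 0.2995.
Step 5 — Type: Im(Z) = 133.8 ⇒ lagging (phase φ = 72.6°).

PF = 0.2995 (lagging, φ = 72.6°)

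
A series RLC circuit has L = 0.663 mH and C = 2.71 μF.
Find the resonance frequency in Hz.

Step 1 — Resonance condition Im(Z)=0 gives ω₀ = 1/√(LC).
Step 2 — ω₀ = 1/√(0.000663·2.71e-06) = 2.359e+04 rad/s.
Step 3 — f₀ = ω₀/(2π) = 3755 Hz.

f₀ = 3755 Hz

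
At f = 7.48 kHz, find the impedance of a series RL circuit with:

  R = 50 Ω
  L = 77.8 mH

Step 1 — Angular frequency: ω = 2π·f = 2π·7480 = 4.7e+04 rad/s.
Step 2 — Component impedances:
  R: Z = R = 50 Ω
  L: Z = jωL = j·4.7e+04·0.0778 = 0 + j3656 Ω
Step 3 — Series combination: Z_total = R + L = 50 + j3656 Ω = 3657∠89.2° Ω.

Z = 50 + j3656 Ω = 3657∠89.2° Ω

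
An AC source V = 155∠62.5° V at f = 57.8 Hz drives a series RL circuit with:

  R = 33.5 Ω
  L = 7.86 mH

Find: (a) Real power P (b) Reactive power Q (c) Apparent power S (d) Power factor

Step 1 — Angular frequency: ω = 2π·f = 2π·57.8 = 363.2 rad/s.
Step 2 — Component impedances:
  R: Z = R = 33.5 Ω
  L: Z = jωL = j·363.2·0.00786 = 0 + j2.855 Ω
Step 3 — Series combination: Z_total = R + L = 33.5 + j2.855 Ω = 33.62∠4.9° Ω.
Step 4 — Source phasor: V = 155∠62.5° V = 71.57 + j137.5 V.
Step 5 — Current: I = V / Z = 2.468 + j3.894 A = 4.61∠57.6° A.
Step 6 — Complex power: S = V·I* = 712 + j60.67 VA.
Step 7 — Real power: P = Re(S) = 712 W.
Step 8 — Reactive power: Q = Im(S) = 60.67 VAR.
Step 9 — Apparent power: |S| = 714.6 VA.
Step 10 — Power factor: PF = P/|S| = 0.9964 (lagging).

(a) P = 712 W  (b) Q = 60.67 VAR  (c) S = 714.6 VA  (d) PF = 0.9964 (lagging)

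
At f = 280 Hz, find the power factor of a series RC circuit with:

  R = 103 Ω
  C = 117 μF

Step 1 — Angular frequency: ω = 2π·f = 2π·280 = 1759 rad/s.
Step 2 — Component impedances:
  R: Z = R = 103 Ω
  C: Z = 1/(jωC) = -j/(ω·C) = 0 - j4.858 Ω
Step 3 — Series combination: Z_total = R + C = 103 - j4.858 Ω = 103.1∠-2.7° Ω.
Step 4 — Power factor: PF = cos(φ) = Re(Z)/|Z| = 103/103.11 = 0.9989.
Step 5 — Type: Im(Z) = -4.858 ⇒ leading (phase φ = -2.7°).

PF = 0.9989 (leading, φ = -2.7°)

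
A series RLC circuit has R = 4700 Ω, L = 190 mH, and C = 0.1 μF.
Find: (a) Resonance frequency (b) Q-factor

Step 1 — Resonance condition Im(Z)=0 gives ω₀ = 1/√(LC).
Step 2 — ω₀ = 1/√(0.19·1e-07) = 7255 rad/s.
Step 3 — f₀ = ω₀/(2π) = 1155 Hz.
Step 4 — Series Q: Q = ω₀L/R = 7255·0.19/4700 = 0.2933.

(a) f₀ = 1155 Hz  (b) Q = 0.2933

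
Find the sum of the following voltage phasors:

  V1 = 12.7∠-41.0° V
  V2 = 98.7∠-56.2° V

Step 1 — Convert each phasor to rectangular form:
  V1 = 12.7·(cos(-41.0°) + j·sin(-41.0°)) = 9.585 - j8.332 V
  V2 = 98.7·(cos(-56.2°) + j·sin(-56.2°)) = 54.91 - j82.02 V
Step 2 — Sum components: V_total = 64.49 - j90.35 V.
Step 3 — Convert to polar: |V_total| = 111 V, ∠V_total = -54.5°.

V_total = 111∠-54.5° V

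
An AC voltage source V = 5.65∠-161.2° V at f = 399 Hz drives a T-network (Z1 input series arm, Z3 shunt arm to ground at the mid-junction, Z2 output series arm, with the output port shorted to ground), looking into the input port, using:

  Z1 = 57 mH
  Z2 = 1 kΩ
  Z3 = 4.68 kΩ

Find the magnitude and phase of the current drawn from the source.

Step 1 — Angular frequency: ω = 2π·f = 2π·399 = 2507 rad/s.
Step 2 — Component impedances:
  Z1: Z = jωL = j·2507·0.057 = 0 + j142.9 Ω
  Z2: Z = R = 1000 Ω
  Z3: Z = R = 4680 Ω
Step 3 — With the output port shorted to ground, the output series arm Z2 runs from the junction to ground; the shunt arm Z3 also runs from the junction to ground. They appear in parallel: Z3 || Z2 = 823.9 Ω.
Step 4 — Series with input arm Z1: Z_in = Z1 + (Z3 || Z2) = 823.9 + j142.9 Ω = 836.2∠9.8° Ω.
Step 5 — Source phasor: V = 5.65∠-161.2° V = -5.349 - j1.821 V.
Step 6 — Ohm's law: I = V / Z_total = (-5.349 - j1.821) / (823.9 + j142.9) = -0.006674 - j0.001052 A.
Step 7 — Convert to polar: |I| = 0.006756 A, ∠I = -171.0°.

I = 0.006756∠-171.0° A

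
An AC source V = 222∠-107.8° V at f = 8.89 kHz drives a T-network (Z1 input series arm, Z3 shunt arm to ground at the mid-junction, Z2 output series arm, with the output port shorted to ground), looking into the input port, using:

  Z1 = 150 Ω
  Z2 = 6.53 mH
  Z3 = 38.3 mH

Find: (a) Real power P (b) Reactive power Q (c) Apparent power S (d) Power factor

Step 1 — Angular frequency: ω = 2π·f = 2π·8890 = 5.586e+04 rad/s.
Step 2 — Component impedances:
  Z1: Z = R = 150 Ω
  Z2: Z = jωL = j·5.586e+04·0.00653 = 0 + j364.7 Ω
  Z3: Z = jωL = j·5.586e+04·0.0383 = 0 + j2139 Ω
Step 3 — With the output port shorted to ground, the output series arm Z2 runs from the junction to ground; the shunt arm Z3 also runs from the junction to ground. They appear in parallel: Z3 || Z2 = 0 + j311.6 Ω.
Step 4 — Series with input arm Z1: Z_in = Z1 + (Z3 || Z2) = 150 + j311.6 Ω = 345.8∠64.3° Ω.
Step 5 — Source phasor: V = 222∠-107.8° V = -67.86 - j211.4 V.
Step 6 — Current: I = V / Z = -0.6358 - j0.08827 A = 0.6419∠-172.1° A.
Step 7 — Complex power: S = V·I* = 61.81 + j128.4 VA.
Step 8 — Real power: P = Re(S) = 61.81 W.
Step 9 — Reactive power: Q = Im(S) = 128.4 VAR.
Step 10 — Apparent power: |S| = 142.5 VA.
Step 11 — Power factor: PF = P/|S| = 0.4337 (lagging).

(a) P = 61.81 W  (b) Q = 128.4 VAR  (c) S = 142.5 VA  (d) PF = 0.4337 (lagging)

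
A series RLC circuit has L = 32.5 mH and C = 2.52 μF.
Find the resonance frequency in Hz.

Step 1 — Resonance condition Im(Z)=0 gives ω₀ = 1/√(LC).
Step 2 — ω₀ = 1/√(0.0325·2.52e-06) = 3494 rad/s.
Step 3 — f₀ = ω₀/(2π) = 556.1 Hz.

f₀ = 556.1 Hz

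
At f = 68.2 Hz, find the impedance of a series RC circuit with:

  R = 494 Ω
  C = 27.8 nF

Step 1 — Angular frequency: ω = 2π·f = 2π·68.2 = 428.5 rad/s.
Step 2 — Component impedances:
  R: Z = R = 494 Ω
  C: Z = 1/(jωC) = -j/(ω·C) = 0 - j8.394e+04 Ω
Step 3 — Series combination: Z_total = R + C = 494 - j8.394e+04 Ω = 8.395e+04∠-89.7° Ω.

Z = 494 - j8.394e+04 Ω = 8.395e+04∠-89.7° Ω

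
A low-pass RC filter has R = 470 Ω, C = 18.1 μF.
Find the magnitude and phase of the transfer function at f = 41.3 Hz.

Step 1 — Angular frequency: ω = 2π·41.3 = 259.5 rad/s.
Step 2 — Transfer function: H(jω) = 1/(1 + jωRC).
Step 3 — Denominator: 1 + jωRC = 1 + j·259.5·470·1.81e-05 = 1 + j2.208.
Step 4 — H = 0.1703 - j0.3759.
Step 5 — Magnitude: |H| = 0.4126 (-7.7 dB); phase: φ = -65.6°.

|H| = 0.4126 (-7.7 dB), φ = -65.6°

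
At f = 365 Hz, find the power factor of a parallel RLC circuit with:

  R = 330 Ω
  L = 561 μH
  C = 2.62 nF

Step 1 — Angular frequency: ω = 2π·f = 2π·365 = 2293 rad/s.
Step 2 — Component impedances:
  R: Z = R = 330 Ω
  L: Z = jωL = j·2293·0.000561 = 0 + j1.287 Ω
  C: Z = 1/(jωC) = -j/(ω·C) = 0 - j1.664e+05 Ω
Step 3 — Parallel combination: 1/Z_total = 1/R + 1/L + 1/C; Z_total = 0.005016 + j1.287 Ω = 1.287∠89.8° Ω.
Step 4 — Power factor: PF = cos(φ) = Re(Z)/|Z| = 0.005016/1.2866 = 0.003899.
Step 5 — Type: Im(Z) = 1.287 ⇒ lagging (phase φ = 89.8°).

PF = 0.003899 (lagging, φ = 89.8°)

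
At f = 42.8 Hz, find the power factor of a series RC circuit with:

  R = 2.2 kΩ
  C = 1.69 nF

Step 1 — Angular frequency: ω = 2π·f = 2π·42.8 = 268.9 rad/s.
Step 2 — Component impedances:
  R: Z = R = 2200 Ω
  C: Z = 1/(jωC) = -j/(ω·C) = 0 - j2.2e+06 Ω
Step 3 — Series combination: Z_total = R + C = 2200 - j2.2e+06 Ω = 2.2e+06∠-89.9° Ω.
Step 4 — Power factor: PF = cos(φ) = Re(Z)/|Z| = 2200/2.20034e+06 = 0.0009998.
Step 5 — Type: Im(Z) = -2.2e+06 ⇒ leading (phase φ = -89.9°).

PF = 0.0009998 (leading, φ = -89.9°)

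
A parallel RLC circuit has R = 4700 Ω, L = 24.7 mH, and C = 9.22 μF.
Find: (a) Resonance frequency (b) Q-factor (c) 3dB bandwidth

Step 1 — Resonance: ω₀ = 1/√(LC) = 1/√(0.0247·9.22e-06) = 2095 rad/s.
Step 2 — f₀ = ω₀/(2π) = 333.5 Hz.
Step 3 — Parallel Q: Q = R/(ω₀L) = 4700/(2095·0.0247) = 90.81.
Step 4 — Bandwidth: Δω = ω₀/Q = 23.08 rad/s; BW = Δω/(2π) = 3.673 Hz.

(a) f₀ = 333.5 Hz  (b) Q = 90.81  (c) BW = 3.673 Hz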